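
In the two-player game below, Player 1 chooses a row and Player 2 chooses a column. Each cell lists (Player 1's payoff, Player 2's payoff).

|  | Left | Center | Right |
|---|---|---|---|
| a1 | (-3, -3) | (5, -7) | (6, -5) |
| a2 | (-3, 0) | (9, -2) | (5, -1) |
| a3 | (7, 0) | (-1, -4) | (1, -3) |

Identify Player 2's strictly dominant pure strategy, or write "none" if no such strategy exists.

Left vs Center: a1: -3>-7, a2: 0>-2, a3: 0>-4.
Left vs Right: a1: -3>-5, a2: 0>-1, a3: 0>-3.
Left strictly beats every other strategy against every opponent action, so it is strictly dominant.

Left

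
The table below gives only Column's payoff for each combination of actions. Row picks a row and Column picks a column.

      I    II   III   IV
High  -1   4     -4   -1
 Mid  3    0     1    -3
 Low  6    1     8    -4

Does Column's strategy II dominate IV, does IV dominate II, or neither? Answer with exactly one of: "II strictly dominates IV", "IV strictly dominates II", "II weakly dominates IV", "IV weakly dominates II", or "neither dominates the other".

II strictly dominates IV

II's payoffs vs IV's, by Row's action — High: 4>-1, Mid: 0>-3, Low: 1>-4.
II gives a strictly higher payoff against every action of Row, so II strictly dominates IV.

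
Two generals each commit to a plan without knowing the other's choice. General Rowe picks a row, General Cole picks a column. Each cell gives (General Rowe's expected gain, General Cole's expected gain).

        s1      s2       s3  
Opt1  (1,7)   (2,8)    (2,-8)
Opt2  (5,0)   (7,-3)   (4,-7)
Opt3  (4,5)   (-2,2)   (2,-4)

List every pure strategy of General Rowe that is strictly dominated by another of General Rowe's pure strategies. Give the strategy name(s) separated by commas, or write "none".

Opt1: dominated, since Opt2 does at least as well everywhere (s1: 5>1, s2: 7>2, s3: 4>2).
Opt2 is not dominated — it holds its own against Opt1 at s1 (5>1); Opt3 at s1 (5>4).
Opt3 is strictly dominated by Opt2 (s1: 5>4, s2: 7>-2, s3: 4>2).

Opt1, Opt3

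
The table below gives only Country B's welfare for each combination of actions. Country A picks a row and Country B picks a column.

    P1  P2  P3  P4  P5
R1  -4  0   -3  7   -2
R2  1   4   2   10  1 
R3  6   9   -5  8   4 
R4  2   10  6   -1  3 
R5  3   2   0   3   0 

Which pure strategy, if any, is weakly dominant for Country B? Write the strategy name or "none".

P1 fails to dominate P2 at R1 (-4<0).
P2 fails to dominate P1 at R5 (2<3).
P3 fails to dominate P1 at R3 (-5<6).
P4 fails to dominate P1 at R4 (-1<2).
P5 fails to dominate P1 at R3 (4<6).
No single strategy dominates all the others.

none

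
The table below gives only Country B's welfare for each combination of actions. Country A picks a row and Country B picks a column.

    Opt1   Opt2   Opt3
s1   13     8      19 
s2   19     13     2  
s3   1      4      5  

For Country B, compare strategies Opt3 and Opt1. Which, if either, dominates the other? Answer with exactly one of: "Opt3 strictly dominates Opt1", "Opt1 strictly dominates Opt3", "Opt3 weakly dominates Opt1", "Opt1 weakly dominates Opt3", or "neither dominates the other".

neither dominates the other

Opt3's payoffs vs Opt1's, by Country A's action — s1: 19>13, s2: 2<19, s3: 5>1.
Opt3 does better at s1, s3 but worse at s2; neither strategy dominates the other.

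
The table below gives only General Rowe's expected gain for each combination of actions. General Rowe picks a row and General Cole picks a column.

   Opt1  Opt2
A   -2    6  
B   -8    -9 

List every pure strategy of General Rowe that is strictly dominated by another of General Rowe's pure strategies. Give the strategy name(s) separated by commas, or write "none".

B

A is not dominated — it holds its own against B at Opt1 (-2>-8).
A strictly dominates B — Opt1: -2>-8, Opt2: 6>-9.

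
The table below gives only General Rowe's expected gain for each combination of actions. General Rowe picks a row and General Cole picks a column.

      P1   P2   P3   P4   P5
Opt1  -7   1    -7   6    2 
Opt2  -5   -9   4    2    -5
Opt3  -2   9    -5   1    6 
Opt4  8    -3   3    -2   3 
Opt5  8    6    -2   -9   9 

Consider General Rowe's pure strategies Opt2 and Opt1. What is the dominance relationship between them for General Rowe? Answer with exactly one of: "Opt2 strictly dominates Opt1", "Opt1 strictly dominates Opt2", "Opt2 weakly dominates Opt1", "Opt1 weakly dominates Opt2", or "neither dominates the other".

Opt2's payoffs vs Opt1's, by General Cole's action — P1: -5>-7, P2: -9<1, P3: 4>-7, P4: 2<6, P5: -5<2.
Opt2 does better at P1, P3 but worse at P2, P4, P5; neither strategy dominates the other.

neither dominates the other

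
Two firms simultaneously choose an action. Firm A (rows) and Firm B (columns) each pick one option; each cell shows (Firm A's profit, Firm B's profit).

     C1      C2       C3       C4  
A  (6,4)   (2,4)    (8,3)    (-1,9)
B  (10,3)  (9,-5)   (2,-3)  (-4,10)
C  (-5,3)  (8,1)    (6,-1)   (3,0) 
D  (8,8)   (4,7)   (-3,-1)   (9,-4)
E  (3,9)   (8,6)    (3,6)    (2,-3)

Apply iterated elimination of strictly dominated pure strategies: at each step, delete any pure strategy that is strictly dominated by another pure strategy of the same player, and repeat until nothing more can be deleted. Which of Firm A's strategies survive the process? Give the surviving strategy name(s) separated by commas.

B, D

Firm B's strategy C3 is strictly dominated by C1 (A: 4>3, B: 3>-3, C: 3>-1, D: 8>-1, E: 9>6) and is removed.
Row A is eliminated: D beats it against every remaining column (C1: 8>6, C2: 4>2, C4: 9>-1).
For Firm B, C1 strictly dominates C2 on the remaining rows (B: 3>-5, C: 3>1, D: 8>7, E: 9>6); eliminate C2.
For Firm A, D strictly dominates C on the remaining columns (C1: 8>-5, C4: 9>3); eliminate C.
For Firm A, D strictly dominates E on the remaining columns (C1: 8>3, C4: 9>2); eliminate E.
Among the remaining strategies, none is strictly dominated by another pure strategy of the same player, so the elimination stops.
Surviving strategies — Firm A: {B, D}; Firm B: {C1, C4}.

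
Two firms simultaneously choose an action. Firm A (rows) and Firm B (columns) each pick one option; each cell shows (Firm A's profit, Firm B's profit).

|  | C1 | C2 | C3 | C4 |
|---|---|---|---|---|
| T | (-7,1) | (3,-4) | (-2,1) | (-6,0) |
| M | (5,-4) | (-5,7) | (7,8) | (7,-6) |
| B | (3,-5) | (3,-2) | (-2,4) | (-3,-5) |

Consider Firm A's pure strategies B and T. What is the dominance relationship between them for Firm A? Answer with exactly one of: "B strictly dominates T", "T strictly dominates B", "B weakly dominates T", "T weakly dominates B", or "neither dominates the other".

Compare B to T across every action of Firm B: C1: 3>-7, C2: 3=3, C3: -2=-2, C4: -3>-6.
B is at least as good everywhere and strictly better somewhere (tied only at C2, C3), so B weakly but not strictly dominates T.

B weakly dominates T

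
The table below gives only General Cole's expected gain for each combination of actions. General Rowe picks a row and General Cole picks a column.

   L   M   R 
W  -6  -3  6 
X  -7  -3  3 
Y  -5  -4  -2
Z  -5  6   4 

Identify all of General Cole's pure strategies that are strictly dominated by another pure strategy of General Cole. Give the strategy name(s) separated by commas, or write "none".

L

L: dominated, since M does at least as well everywhere (W: -3>-6, X: -3>-7, Y: -4>-5, Z: 6>-5).
M is not dominated — it holds its own against L at W (-3>-6); R at Z (6>4).
R: no other strategy beats it everywhere (L at W (6>-6); M at W (6>-3)).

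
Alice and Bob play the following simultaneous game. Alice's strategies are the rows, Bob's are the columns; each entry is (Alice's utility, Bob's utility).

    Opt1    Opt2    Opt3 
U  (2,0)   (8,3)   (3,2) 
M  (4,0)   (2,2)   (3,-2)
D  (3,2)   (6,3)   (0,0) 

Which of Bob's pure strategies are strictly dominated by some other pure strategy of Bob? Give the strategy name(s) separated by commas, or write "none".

Opt1, Opt3

Opt1: dominated, since Opt2 does at least as well everywhere (U: 3>0, M: 2>0, D: 3>2).
Opt2 is not dominated — it holds its own against Opt1 at U (3>0); Opt3 at U (3>2).
Opt2 strictly dominates Opt3 — U: 3>2, M: 2>-2, D: 3>0.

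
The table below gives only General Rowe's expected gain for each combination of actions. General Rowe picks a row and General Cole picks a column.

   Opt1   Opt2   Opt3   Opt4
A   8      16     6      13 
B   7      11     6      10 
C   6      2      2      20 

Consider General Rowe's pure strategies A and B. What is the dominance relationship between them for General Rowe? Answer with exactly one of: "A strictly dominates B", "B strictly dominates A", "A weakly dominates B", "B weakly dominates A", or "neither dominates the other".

Compare A to B across each choice by General Cole: Opt1: 8>7, Opt2: 16>11, Opt3: 6=6, Opt4: 13>10.
A is at least as good everywhere and strictly better somewhere (tied only at Opt3), so A weakly but not strictly dominates B.

A weakly dominates B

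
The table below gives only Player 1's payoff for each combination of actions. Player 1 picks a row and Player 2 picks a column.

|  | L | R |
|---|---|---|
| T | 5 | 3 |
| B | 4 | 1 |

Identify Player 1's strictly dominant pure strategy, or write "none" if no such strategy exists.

T

T vs B: L: 5>4, R: 3>1.
T strictly beats every other strategy against every opponent action, so it is strictly dominant.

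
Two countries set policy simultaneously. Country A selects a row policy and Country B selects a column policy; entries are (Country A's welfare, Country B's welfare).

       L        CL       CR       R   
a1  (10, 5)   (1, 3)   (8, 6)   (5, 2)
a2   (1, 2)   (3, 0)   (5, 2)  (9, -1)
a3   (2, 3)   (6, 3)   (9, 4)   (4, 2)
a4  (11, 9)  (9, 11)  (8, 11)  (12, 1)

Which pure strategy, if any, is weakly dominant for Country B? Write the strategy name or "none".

CR

CR vs L: a1: 6>5, a2: 2=2, a3: 4>3, a4: 11>9.
CR vs CL: a1: 6>3, a2: 2>0, a3: 4>3, a4: 11=11.
CR vs R: a1: 6>2, a2: 2>-1, a3: 4>2, a4: 11>1.
CR is at least as good as every other strategy against every opponent action, so it is weakly dominant.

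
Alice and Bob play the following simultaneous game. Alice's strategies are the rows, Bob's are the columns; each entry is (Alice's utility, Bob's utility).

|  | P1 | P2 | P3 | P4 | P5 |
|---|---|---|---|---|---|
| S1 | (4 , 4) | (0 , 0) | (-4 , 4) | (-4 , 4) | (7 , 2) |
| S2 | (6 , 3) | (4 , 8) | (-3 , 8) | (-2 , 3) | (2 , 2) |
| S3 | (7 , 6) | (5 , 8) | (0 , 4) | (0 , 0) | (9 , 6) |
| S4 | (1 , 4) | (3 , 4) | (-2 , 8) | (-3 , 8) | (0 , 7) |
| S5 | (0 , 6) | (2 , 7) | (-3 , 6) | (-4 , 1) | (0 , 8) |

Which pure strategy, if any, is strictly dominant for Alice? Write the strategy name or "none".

S3 vs S1: P1: 7>4, P2: 5>0, P3: 0>-4, P4: 0>-4, P5: 9>7.
S3 vs S2: P1: 7>6, P2: 5>4, P3: 0>-3, P4: 0>-2, P5: 9>2.
S3 vs S4: P1: 7>1, P2: 5>3, P3: 0>-2, P4: 0>-3, P5: 9>0.
S3 vs S5: P1: 7>0, P2: 5>2, P3: 0>-3, P4: 0>-4, P5: 9>0.
S3 strictly beats every other strategy against every opponent action, so it is strictly dominant.

S3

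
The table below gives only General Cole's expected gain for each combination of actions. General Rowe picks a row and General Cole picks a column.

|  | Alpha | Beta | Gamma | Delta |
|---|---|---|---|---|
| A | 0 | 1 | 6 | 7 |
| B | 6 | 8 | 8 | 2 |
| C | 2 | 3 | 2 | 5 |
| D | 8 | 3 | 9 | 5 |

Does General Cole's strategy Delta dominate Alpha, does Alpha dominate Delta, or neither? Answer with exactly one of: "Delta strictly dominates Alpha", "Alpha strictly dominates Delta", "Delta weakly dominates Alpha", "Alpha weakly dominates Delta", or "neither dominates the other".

Compare Delta to Alpha across each opponent action: A: 7>0, B: 2<6, C: 5>2, D: 5<8.
Delta does better at A, C but worse at B, D; neither strategy dominates the other.

neither dominates the other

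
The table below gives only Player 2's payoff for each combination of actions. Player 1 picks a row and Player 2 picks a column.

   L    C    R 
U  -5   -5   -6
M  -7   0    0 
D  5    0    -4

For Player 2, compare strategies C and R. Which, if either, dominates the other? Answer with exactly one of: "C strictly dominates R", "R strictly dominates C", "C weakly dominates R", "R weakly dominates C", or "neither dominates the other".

C weakly dominates R

C's payoffs vs R's, by Player 1's action — U: -5>-6, M: 0=0, D: 0>-4.
C is at least as good everywhere and strictly better somewhere (tied only at M), so C weakly but not strictly dominates R.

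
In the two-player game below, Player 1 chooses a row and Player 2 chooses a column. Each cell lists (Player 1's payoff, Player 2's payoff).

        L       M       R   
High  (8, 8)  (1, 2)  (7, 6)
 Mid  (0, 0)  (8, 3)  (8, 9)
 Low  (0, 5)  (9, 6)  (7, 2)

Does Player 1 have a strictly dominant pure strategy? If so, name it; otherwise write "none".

none

High fails to dominate Mid at M (1<8).
Mid fails to dominate High at L (0<8).
Low fails to dominate High at L (0<8).
No single strategy dominates all the others.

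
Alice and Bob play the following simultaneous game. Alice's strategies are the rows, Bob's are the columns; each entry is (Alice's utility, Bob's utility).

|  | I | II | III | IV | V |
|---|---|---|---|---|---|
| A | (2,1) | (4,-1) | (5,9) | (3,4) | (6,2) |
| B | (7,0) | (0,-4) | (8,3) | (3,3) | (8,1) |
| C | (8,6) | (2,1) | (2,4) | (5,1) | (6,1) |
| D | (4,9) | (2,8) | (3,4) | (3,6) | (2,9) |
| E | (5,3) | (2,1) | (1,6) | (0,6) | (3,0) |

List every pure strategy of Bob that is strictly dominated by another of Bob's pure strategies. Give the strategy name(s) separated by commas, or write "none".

II

Nothing dominates I: II at A (1>-1); III at C (6>4); IV at C (6>1); V at C (6>1).
I strictly dominates II — A: 1>-1, B: 0>-4, C: 6>1, D: 9>8, E: 3>1.
III: no other strategy beats it everywhere (I at A (9>1); II at A (9>-1); IV at A (9>4); V at A (9>2)).
Nothing dominates IV: I at A (4>1); II at A (4>-1); III at B (3=3); V at A (4>2).
V: no other strategy beats it everywhere (I at A (2>1); II at A (2>-1); III at D (9>4); IV at C (1=1)).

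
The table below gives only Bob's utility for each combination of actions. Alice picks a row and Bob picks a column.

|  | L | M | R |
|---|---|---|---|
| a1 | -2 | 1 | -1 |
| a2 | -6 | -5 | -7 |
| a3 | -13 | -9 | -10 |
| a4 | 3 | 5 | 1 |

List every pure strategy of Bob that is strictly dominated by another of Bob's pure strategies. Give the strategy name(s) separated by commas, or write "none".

L: dominated, since M does at least as well everywhere (a1: 1>-2, a2: -5>-6, a3: -9>-13, a4: 5>3).
Nothing dominates M: L at a1 (1>-2); R at a1 (1>-1).
R: dominated, since M does at least as well everywhere (a1: 1>-1, a2: -5>-7, a3: -9>-10, a4: 5>1).

L, R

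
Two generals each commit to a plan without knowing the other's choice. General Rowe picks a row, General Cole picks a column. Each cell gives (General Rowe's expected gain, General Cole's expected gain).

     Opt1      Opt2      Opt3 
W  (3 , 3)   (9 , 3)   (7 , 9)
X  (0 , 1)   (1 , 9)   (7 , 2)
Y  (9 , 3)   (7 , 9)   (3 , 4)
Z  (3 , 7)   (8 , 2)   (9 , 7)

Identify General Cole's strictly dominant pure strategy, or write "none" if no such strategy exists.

Opt1 fails to dominate Opt2 at W (3=3).
Opt2 fails to dominate Opt1 at W (3=3).
Opt3 fails to dominate Opt1 at Z (7=7).
No single strategy dominates all the others.

none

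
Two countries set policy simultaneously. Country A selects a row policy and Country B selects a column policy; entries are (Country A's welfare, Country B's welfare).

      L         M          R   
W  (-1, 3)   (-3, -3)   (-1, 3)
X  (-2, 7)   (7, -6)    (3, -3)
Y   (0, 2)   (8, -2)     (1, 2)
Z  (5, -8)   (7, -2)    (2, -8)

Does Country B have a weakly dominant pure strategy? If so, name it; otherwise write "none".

L fails to dominate M at Z (-8<-2).
M fails to dominate L at W (-3<3).
R fails to dominate L at X (-3<7).
No single strategy dominates all the others.

none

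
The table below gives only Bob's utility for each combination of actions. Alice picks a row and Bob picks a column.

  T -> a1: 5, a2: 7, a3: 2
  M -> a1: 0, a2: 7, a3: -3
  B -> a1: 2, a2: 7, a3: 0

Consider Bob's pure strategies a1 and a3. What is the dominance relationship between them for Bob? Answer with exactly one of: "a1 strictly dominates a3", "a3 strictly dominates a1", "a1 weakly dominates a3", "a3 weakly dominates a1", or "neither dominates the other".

Compare a1 to a3 across each choice by Alice: T: 5>2, M: 0>-3, B: 2>0.
Every comparison favours a1, so a1 strictly dominates a3.

a1 strictly dominates a3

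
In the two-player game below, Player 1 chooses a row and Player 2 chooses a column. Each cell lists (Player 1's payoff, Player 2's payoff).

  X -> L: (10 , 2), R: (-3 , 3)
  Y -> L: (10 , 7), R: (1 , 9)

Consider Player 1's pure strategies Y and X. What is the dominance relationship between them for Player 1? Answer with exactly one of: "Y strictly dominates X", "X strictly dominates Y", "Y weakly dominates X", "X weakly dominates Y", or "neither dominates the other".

Y weakly dominates X

Compare Y to X across every action of Player 2: L: 10=10, R: 1>-3.
Y is at least as good everywhere and strictly better somewhere (tied only at L), so Y weakly but not strictly dominates X.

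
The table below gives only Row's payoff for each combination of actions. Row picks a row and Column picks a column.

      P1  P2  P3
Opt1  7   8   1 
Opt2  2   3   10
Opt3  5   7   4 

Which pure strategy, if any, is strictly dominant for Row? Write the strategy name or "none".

none

Opt1 fails to dominate Opt2 at P3 (1<10).
Opt2 fails to dominate Opt1 at P1 (2<7).
Opt3 fails to dominate Opt1 at P1 (5<7).
No single strategy dominates all the others.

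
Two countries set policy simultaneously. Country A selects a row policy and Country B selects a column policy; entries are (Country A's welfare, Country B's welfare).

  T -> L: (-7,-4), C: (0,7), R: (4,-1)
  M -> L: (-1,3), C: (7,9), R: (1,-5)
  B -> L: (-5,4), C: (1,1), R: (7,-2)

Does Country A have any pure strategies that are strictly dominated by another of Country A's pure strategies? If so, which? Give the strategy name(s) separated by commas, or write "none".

B strictly dominates T — L: -5>-7, C: 1>0, R: 7>4.
M is not dominated — it holds its own against T at L (-1>-7); B at L (-1>-5).
Nothing dominates B: T at L (-5>-7); M at R (7>1).

T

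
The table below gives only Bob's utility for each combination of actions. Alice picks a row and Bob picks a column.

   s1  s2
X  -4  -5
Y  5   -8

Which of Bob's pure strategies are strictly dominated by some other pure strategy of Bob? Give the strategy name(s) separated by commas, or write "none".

s1: no other strategy beats it everywhere (s2 at X (-4>-5)).
s2 is strictly dominated by s1 (X: -4>-5, Y: 5>-8).

s2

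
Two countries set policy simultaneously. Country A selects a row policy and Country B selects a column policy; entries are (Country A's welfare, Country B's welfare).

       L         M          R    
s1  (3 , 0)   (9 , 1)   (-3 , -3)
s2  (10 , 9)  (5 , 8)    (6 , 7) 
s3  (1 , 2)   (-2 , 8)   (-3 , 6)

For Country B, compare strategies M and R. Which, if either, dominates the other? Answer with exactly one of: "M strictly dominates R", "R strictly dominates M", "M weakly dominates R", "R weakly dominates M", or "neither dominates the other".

M strictly dominates R

M's payoffs vs R's, by Country A's action — s1: 1>-3, s2: 8>7, s3: 8>6.
Every comparison favours M, so M strictly dominates R.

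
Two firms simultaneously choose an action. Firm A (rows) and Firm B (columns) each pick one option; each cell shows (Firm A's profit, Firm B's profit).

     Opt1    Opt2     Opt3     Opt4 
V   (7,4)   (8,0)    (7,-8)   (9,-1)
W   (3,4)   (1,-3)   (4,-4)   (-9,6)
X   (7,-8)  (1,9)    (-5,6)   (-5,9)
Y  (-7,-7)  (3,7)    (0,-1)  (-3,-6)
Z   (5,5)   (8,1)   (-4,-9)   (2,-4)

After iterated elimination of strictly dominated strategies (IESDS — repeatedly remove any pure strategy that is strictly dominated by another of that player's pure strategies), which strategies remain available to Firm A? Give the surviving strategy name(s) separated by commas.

Row W is eliminated: V beats it against every remaining column (Opt1: 7>3, Opt2: 8>1, Opt3: 7>4, Opt4: 9>-9).
Firm A's strategy Y is strictly dominated by V (Opt1: 7>-7, Opt2: 8>3, Opt3: 7>0, Opt4: 9>-3) and is removed.
Firm B's strategy Opt3 is strictly dominated by Opt2 (V: 0>-8, X: 9>6, Z: 1>-9) and is removed.
Among the remaining strategies, none is strictly dominated by another pure strategy of the same player, so the elimination stops.
Surviving strategies — Firm A: {V, X, Z}; Firm B: {Opt1, Opt2, Opt4}.

V, X, Z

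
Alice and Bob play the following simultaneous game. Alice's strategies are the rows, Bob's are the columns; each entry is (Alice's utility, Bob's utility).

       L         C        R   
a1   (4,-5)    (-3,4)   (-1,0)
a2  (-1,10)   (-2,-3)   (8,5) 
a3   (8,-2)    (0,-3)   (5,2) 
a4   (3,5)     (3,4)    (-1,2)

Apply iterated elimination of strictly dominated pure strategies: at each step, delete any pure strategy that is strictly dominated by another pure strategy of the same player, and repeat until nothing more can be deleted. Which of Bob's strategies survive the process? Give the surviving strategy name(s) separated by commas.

L, R

Row a1 is eliminated: a3 beats it against every remaining column (L: 8>4, C: 0>-3, R: 5>-1).
For Bob, L strictly dominates C on the remaining rows (a2: 10>-3, a3: -2>-3, a4: 5>4); eliminate C.
For Alice, a3 strictly dominates a4 on the remaining columns (L: 8>3, R: 5>-1); eliminate a4.
Among the remaining strategies, none is strictly dominated by another pure strategy of the same player, so the elimination stops.
Surviving strategies — Alice: {a2, a3}; Bob: {L, R}.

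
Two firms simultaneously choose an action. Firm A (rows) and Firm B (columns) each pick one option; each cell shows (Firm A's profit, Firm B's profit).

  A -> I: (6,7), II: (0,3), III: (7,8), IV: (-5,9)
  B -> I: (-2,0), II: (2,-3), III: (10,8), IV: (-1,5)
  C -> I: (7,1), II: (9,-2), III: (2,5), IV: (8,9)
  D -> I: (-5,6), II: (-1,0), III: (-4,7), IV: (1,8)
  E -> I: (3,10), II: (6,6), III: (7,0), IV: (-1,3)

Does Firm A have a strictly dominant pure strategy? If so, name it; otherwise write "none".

none

A fails to dominate B at II (0<2).
B fails to dominate A at I (-2<6).
C fails to dominate A at III (2<7).
D fails to dominate A at I (-5<6).
E fails to dominate A at I (3<6).
No single strategy dominates all the others.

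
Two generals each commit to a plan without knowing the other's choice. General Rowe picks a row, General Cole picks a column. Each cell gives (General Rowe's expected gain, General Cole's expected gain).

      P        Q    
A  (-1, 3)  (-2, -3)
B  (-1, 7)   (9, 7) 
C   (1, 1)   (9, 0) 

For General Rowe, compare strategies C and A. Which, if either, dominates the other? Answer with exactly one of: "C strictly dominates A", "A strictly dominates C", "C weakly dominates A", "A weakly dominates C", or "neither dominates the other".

Compare C to A across every action of General Cole: P: 1>-1, Q: 9>-2.
Every comparison favours C, so C strictly dominates A.

C strictly dominates A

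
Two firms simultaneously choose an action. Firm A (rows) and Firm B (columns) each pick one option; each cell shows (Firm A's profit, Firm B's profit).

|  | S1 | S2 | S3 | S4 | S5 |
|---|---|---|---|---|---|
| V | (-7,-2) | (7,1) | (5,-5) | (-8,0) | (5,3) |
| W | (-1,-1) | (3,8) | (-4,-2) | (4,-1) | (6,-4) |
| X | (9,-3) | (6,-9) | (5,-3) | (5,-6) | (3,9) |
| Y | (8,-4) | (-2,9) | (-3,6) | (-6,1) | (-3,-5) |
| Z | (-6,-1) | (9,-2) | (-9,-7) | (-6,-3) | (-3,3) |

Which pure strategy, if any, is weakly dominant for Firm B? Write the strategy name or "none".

none

S1 fails to dominate S2 at V (-2<1).
S2 fails to dominate S1 at X (-9<-3).
S3 fails to dominate S1 at V (-5<-2).
S4 fails to dominate S1 at X (-6<-3).
S5 fails to dominate S1 at W (-4<-1).
No single strategy dominates all the others.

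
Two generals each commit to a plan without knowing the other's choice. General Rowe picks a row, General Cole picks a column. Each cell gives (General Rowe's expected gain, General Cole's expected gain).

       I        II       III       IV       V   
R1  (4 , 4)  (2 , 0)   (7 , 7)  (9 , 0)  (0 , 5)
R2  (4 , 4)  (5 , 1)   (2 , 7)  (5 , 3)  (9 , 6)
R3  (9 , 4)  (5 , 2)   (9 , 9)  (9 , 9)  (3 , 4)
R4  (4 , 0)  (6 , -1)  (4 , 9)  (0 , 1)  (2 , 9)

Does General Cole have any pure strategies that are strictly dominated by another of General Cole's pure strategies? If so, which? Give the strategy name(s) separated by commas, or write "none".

III strictly dominates I — R1: 7>4, R2: 7>4, R3: 9>4, R4: 9>0.
II: dominated, since I does at least as well everywhere (R1: 4>0, R2: 4>1, R3: 4>2, R4: 0>-1).
III is not dominated — it holds its own against I at R1 (7>4); II at R1 (7>0); IV at R1 (7>0); V at R1 (7>5).
Nothing dominates IV: I at R3 (9>4); II at R1 (0=0); III at R3 (9=9); V at R3 (9>4).
V: no other strategy beats it everywhere (I at R1 (5>4); II at R1 (5>0); III at R4 (9=9); IV at R1 (5>0)).

I, II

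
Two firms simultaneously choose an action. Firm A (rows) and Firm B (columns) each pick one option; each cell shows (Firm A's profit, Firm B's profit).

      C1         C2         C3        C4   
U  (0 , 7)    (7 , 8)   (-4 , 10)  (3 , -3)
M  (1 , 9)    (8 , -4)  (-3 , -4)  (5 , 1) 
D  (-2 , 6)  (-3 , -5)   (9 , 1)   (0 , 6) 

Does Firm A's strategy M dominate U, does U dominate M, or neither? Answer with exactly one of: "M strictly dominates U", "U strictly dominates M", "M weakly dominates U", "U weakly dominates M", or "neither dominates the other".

M strictly dominates U

M's payoffs vs U's, by Firm B's action — C1: 1>0, C2: 8>7, C3: -3>-4, C4: 5>3.
Every comparison favours M, so M strictly dominates U.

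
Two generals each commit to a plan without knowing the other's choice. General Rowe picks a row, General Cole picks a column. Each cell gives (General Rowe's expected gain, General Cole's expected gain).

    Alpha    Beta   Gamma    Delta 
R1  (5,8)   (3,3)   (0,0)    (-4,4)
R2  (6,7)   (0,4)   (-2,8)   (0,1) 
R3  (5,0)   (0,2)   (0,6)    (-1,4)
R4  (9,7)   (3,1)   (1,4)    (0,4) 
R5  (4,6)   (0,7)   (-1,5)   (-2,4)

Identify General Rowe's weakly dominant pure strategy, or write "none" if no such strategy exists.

R4 vs R1: Alpha: 9>5, Beta: 3=3, Gamma: 1>0, Delta: 0>-4.
R4 vs R2: Alpha: 9>6, Beta: 3>0, Gamma: 1>-2, Delta: 0=0.
R4 vs R3: Alpha: 9>5, Beta: 3>0, Gamma: 1>0, Delta: 0>-1.
R4 vs R5: Alpha: 9>4, Beta: 3>0, Gamma: 1>-1, Delta: 0>-2.
R4 is at least as good as every other strategy against every opponent action, so it is weakly dominant.

R4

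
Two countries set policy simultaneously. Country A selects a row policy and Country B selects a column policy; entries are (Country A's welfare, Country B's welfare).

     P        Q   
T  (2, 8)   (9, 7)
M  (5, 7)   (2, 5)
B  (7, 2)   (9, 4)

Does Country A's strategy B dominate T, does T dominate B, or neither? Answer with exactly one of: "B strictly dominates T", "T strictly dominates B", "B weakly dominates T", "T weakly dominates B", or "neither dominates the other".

Compare B to T across each choice by Country B: P: 7>2, Q: 9=9.
B is at least as good everywhere and strictly better somewhere (tied only at Q), so B weakly but not strictly dominates T.

B weakly dominates T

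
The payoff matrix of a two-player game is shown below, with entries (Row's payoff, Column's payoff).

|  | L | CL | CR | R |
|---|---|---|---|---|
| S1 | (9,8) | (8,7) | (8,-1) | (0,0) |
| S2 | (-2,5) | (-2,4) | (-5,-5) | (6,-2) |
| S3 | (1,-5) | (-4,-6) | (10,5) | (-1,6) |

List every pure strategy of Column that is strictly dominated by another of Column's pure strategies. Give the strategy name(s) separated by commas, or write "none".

CL, CR

L: no other strategy beats it everywhere (CL at S1 (8>7); CR at S1 (8>-1); R at S1 (8>0)).
CL is strictly dominated by L (S1: 8>7, S2: 5>4, S3: -5>-6).
CR is strictly dominated by R (S1: 0>-1, S2: -2>-5, S3: 6>5).
R: no other strategy beats it everywhere (L at S3 (6>-5); CL at S3 (6>-6); CR at S1 (0>-1)).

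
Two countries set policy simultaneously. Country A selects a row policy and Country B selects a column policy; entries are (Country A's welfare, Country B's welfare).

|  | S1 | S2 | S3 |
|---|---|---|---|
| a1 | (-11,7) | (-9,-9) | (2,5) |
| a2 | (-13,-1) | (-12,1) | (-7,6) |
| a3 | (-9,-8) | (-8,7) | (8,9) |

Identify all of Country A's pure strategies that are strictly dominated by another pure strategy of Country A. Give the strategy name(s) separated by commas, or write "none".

a3 strictly dominates a1 — S1: -9>-11, S2: -8>-9, S3: 8>2.
a2 is strictly dominated by a1 (S1: -11>-13, S2: -9>-12, S3: 2>-7).
a3 is not dominated — it holds its own against a1 at S1 (-9>-11); a2 at S1 (-9>-13).

a1, a2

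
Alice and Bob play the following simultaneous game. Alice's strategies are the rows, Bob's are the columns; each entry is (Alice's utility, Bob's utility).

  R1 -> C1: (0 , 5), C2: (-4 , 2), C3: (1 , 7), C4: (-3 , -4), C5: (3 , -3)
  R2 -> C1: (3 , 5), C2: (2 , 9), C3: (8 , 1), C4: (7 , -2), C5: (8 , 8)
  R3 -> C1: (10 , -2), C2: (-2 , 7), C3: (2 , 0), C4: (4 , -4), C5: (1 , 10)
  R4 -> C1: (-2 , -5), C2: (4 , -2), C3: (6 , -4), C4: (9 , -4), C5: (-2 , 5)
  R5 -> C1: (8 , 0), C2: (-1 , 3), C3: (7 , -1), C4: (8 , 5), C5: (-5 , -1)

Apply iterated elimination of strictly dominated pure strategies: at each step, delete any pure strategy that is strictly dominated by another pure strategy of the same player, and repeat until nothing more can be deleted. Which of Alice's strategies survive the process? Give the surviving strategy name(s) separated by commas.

Row R1 is eliminated: R2 beats it against every remaining column (C1: 3>0, C2: 2>-4, C3: 8>1, C4: 7>-3, C5: 8>3).
Bob's strategy C1 is strictly dominated by C2 (R2: 9>5, R3: 7>-2, R4: -2>-5, R5: 3>0) and is removed.
Row R3 is eliminated: R2 beats it against every remaining column (C2: 2>-2, C3: 8>2, C4: 7>4, C5: 8>1).
For Bob, C2 strictly dominates C3 on the remaining rows (R2: 9>1, R4: -2>-4, R5: 3>-1); eliminate C3.
Alice's strategy R5 is strictly dominated by R4 (C2: 4>-1, C4: 9>8, C5: -2>-5) and is removed.
For Bob, C2 strictly dominates C4 on the remaining rows (R2: 9>-2, R4: -2>-4); eliminate C4.
Among the remaining strategies, none is strictly dominated by another pure strategy of the same player, so the elimination stops.
Surviving strategies — Alice: {R2, R4}; Bob: {C2, C5}.

R2, R4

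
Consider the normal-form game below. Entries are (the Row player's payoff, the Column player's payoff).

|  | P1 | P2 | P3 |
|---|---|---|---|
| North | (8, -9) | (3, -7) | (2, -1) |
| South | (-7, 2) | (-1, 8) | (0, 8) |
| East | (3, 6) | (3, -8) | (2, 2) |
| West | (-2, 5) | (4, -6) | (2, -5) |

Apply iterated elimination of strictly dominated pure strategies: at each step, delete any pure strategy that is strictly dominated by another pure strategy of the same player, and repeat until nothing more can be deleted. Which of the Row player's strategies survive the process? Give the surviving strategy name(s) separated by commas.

Row South is eliminated: North beats it against every remaining column (P1: 8>-7, P2: 3>-1, P3: 2>0).
For the Column player, P3 strictly dominates P2 on the remaining rows (North: -1>-7, East: 2>-8, West: -5>-6); eliminate P2.
Among the remaining strategies, none is strictly dominated by another pure strategy of the same player, so the elimination stops.
Surviving strategies — the Row player: {North, East, West}; the Column player: {P1, P3}.

North, East, West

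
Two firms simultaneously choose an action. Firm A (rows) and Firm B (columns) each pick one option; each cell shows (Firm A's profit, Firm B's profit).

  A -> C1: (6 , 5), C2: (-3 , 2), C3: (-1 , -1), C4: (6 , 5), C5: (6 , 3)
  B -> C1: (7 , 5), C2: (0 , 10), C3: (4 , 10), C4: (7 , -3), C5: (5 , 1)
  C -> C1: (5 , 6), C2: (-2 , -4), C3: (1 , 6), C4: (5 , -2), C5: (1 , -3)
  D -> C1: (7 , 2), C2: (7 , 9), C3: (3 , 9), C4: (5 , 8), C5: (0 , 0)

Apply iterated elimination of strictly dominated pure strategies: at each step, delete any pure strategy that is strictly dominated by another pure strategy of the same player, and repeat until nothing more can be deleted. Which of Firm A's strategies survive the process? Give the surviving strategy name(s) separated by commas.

Row C is eliminated: B beats it against every remaining column (C1: 7>5, C2: 0>-2, C3: 4>1, C4: 7>5, C5: 5>1).
For Firm B, C1 strictly dominates C5 on the remaining rows (A: 5>3, B: 5>1, D: 2>0); eliminate C5.
Row A is eliminated: B beats it against every remaining column (C1: 7>6, C2: 0>-3, C3: 4>-1, C4: 7>6).
Firm B's strategy C1 is strictly dominated by C2 (B: 10>5, D: 9>2) and is removed.
For Firm B, C2 strictly dominates C4 on the remaining rows (B: 10>-3, D: 9>8); eliminate C4.
Among the remaining strategies, none is strictly dominated by another pure strategy of the same player, so the elimination stops.
Surviving strategies — Firm A: {B, D}; Firm B: {C2, C3}.

B, D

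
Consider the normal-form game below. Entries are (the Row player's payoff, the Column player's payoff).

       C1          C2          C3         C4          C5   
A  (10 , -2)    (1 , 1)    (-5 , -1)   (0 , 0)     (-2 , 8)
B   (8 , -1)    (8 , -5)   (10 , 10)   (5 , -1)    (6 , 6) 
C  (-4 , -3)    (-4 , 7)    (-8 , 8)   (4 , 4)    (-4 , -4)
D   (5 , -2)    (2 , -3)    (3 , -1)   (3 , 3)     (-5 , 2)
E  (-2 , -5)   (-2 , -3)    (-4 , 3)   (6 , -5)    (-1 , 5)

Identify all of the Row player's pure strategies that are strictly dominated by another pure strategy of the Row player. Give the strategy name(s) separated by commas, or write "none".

C, D

A is not dominated — it holds its own against B at C1 (10>8); C at C1 (10>-4); D at C1 (10>5); E at C1 (10>-2).
B is not dominated — it holds its own against A at C2 (8>1); C at C1 (8>-4); D at C1 (8>5); E at C1 (8>-2).
C: dominated, since B does at least as well everywhere (C1: 8>-4, C2: 8>-4, C3: 10>-8, C4: 5>4, C5: 6>-4).
D is strictly dominated by B (C1: 8>5, C2: 8>2, C3: 10>3, C4: 5>3, C5: 6>-5).
Nothing dominates E: A at C3 (-4>-5); B at C4 (6>5); C at C1 (-2>-4); D at C4 (6>3).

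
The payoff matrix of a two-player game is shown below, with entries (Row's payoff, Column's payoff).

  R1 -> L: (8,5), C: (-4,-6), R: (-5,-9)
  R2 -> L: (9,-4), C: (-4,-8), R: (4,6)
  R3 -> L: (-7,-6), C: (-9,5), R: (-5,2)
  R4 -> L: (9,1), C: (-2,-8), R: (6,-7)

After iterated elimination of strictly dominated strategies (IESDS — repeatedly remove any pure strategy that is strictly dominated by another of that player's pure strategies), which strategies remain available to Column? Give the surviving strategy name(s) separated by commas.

L, R

Row R1 is eliminated: R4 beats it against every remaining column (L: 9>8, C: -2>-4, R: 6>-5).
Row's strategy R3 is strictly dominated by R2 (L: 9>-7, C: -4>-9, R: 4>-5) and is removed.
For Column, L strictly dominates C on the remaining rows (R2: -4>-8, R4: 1>-8); eliminate C.
Among the remaining strategies, none is strictly dominated by another pure strategy of the same player, so the elimination stops.
Surviving strategies — Row: {R2, R4}; Column: {L, R}.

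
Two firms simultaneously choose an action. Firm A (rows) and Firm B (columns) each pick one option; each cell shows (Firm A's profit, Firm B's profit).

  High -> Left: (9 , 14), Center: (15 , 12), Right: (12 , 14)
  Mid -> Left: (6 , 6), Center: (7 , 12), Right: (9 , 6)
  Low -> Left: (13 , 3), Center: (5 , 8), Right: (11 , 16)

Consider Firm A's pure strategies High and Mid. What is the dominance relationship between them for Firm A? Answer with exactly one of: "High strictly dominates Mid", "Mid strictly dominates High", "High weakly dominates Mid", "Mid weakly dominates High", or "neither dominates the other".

High strictly dominates Mid

Compare High to Mid across each choice by Firm B: Left: 9>6, Center: 15>7, Right: 12>9.
High gives a strictly higher payoff against each choice by Firm B, so High strictly dominates Mid.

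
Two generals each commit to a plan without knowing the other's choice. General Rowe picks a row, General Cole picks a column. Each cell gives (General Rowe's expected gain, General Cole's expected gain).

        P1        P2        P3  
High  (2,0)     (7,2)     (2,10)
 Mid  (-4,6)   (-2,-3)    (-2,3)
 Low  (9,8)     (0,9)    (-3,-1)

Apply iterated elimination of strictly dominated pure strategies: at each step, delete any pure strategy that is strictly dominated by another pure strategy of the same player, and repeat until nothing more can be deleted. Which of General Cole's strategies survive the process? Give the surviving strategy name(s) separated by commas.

P3

General Rowe's strategy Mid is strictly dominated by High (P1: 2>-4, P2: 7>-2, P3: 2>-2) and is removed.
Column P1 is eliminated: P2 beats it against every remaining row (High: 2>0, Low: 9>8).
For General Rowe, High strictly dominates Low on the remaining columns (P2: 7>0, P3: 2>-3); eliminate Low.
Column P2 is eliminated: P3 beats it against every remaining row (High: 10>2).
Among the remaining strategies, none is strictly dominated by another pure strategy of the same player, so the elimination stops.
Surviving strategies — General Rowe: {High}; General Cole: {P3}.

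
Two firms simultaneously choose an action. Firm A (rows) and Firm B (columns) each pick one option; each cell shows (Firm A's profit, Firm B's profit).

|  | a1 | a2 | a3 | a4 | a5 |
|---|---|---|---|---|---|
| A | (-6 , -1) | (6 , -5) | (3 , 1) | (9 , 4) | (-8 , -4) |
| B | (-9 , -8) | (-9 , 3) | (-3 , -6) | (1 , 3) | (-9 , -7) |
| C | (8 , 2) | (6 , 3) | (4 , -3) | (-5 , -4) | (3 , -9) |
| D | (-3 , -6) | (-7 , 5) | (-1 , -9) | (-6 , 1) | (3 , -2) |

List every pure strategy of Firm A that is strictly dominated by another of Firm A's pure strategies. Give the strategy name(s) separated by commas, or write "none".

B

A: no other strategy beats it everywhere (B at a1 (-6>-9); C at a2 (6=6); D at a2 (6>-7)).
B is strictly dominated by A (a1: -6>-9, a2: 6>-9, a3: 3>-3, a4: 9>1, a5: -8>-9).
C is not dominated — it holds its own against A at a1 (8>-6); B at a1 (8>-9); D at a1 (8>-3).
D is not dominated — it holds its own against A at a1 (-3>-6); B at a1 (-3>-9); C at a5 (3=3).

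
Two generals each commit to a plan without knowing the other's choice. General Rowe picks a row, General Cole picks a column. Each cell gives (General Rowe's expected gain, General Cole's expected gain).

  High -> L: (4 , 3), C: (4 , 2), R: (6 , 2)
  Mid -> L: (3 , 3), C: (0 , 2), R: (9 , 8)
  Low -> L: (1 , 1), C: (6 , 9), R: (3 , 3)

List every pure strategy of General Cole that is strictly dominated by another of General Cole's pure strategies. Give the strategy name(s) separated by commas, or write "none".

L is not dominated — it holds its own against C at High (3>2); R at High (3>2).
Nothing dominates C: L at Low (9>1); R at High (2=2).
R: no other strategy beats it everywhere (L at Mid (8>3); C at High (2=2)).

none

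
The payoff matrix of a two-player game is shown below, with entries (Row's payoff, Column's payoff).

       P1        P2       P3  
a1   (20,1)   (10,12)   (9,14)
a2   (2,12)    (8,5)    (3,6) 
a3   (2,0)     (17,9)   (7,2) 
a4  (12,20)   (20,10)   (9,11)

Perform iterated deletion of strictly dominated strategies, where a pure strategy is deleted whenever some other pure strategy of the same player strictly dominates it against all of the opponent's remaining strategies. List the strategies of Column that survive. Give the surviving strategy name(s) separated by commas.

P1, P3

For Row, a1 strictly dominates a2 on the remaining columns (P1: 20>2, P2: 10>8, P3: 9>3); eliminate a2.
For Row, a4 strictly dominates a3 on the remaining columns (P1: 12>2, P2: 20>17, P3: 9>7); eliminate a3.
Column's strategy P2 is strictly dominated by P3 (a1: 14>12, a4: 11>10) and is removed.
Among the remaining strategies, none is strictly dominated by another pure strategy of the same player, so the elimination stops.
Surviving strategies — Row: {a1, a4}; Column: {P1, P3}.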